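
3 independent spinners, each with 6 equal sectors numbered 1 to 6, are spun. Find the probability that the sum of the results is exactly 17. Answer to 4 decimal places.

0.0139

There are 6^3 = 216 equally likely outcomes.
The number of ordered 3-tuples from {1,…,6} summing to 17 is 3.
P(sum = 17) = 3/216 = 1/72 ≈ 0.0139.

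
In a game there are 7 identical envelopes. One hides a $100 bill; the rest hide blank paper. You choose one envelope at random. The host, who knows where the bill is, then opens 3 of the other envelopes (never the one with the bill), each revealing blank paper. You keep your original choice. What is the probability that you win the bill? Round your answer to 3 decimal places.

0.143

The host can always open 3 empty envelopes regardless of your choice, so the reveals give no information about your original envelope.
P(win by staying) = 1/7 ≈ 0.143.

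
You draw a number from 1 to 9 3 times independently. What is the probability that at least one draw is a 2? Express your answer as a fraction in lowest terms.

217/729

P(no draw is a 2) = (8/9)^3 = 512/729.
P(at least one) = 1 − 512/729 = 217/729.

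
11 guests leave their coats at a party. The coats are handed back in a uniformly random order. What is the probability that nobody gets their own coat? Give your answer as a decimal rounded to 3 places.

This is the derangement probability: permutations of 11 with no fixed point.
D(11) = 11! · (1 − 1/1! + 1/2! − ··· + (−1)^11/11!) = 14684570.
P = 14684570/39916800 = 1468457/3991680 ≈ 0.368.

0.368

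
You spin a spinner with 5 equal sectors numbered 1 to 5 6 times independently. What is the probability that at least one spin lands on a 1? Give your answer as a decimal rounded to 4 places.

P(no spin lands on a 1) = (4/5)^6 ≈ 0.2621.
P(at least one) = 1 − 0.2621 = 0.7379.

0.7379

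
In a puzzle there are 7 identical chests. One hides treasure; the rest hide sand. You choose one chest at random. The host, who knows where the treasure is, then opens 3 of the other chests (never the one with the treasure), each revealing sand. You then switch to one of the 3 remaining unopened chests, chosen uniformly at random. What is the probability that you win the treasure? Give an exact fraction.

Your original chest holds the treasure with probability 1/7, so the other 6 collectively hold it with probability 6/7.
The host can always find 3 empty chests to open, so the reveals don't change that 6/7; it is now spread over the 3 remaining unopened chests.
P(win by switching) = (6/7) · (1/3) = 2/7.

2/7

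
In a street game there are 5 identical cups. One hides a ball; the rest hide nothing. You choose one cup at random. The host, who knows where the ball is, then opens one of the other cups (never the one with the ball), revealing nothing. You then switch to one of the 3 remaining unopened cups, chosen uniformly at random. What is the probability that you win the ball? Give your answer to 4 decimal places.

0.2667

Your original cup holds the ball with probability 1/5, so the other 4 collectively hold it with probability 4/5.
The host can always find an empty cup to open, so this doesn't change that 4/5; it is now spread over the 3 remaining unopened cups.
P(win by switching) = (4/5) · (1/3) = 4/15 ≈ 0.2667.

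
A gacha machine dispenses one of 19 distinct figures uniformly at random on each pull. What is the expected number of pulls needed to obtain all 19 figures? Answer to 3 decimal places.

After i distinct types are collected, each trial gives a new one with probability (19−i)/19, so the expected wait for the next new type is 19/(19−i).
E = 19/19 + 19/18 + 19/17 + 19/16 + 19/15 + 19/14 + 19/13 + 19/12 + 19/11 + 19/10 + 19/9 + 19/8 + 19/7 + 19/6 + 19/5 + 19/4 + 19/3 + 19/2 + 19/1 = 275295799/4084080 ≈ 67.407.

67.407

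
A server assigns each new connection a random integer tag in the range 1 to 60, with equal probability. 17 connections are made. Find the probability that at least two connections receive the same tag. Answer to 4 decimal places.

It's easier to compute the probability that all 17 are distinct.
P(all distinct) = 60/60 · 59/60 · ··· · 44/60 ≈ 0.0814.
So the probability of at least one match is 1 − 0.0814 = 0.9186.

0.9186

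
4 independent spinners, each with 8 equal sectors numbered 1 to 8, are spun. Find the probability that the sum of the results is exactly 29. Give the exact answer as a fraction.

5/1024

There are 8^4 = 4096 equally likely outcomes.
The number of ordered 4-tuples from {1,…,8} summing to 29 is 20.
P(sum = 29) = 20/4096 = 5/1024.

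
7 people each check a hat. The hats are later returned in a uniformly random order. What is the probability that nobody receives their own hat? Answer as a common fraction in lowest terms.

This is the derangement probability: permutations of 7 with no fixed point.
D(7) = 7! · (1 − 1/1! + 1/2! − ··· + (−1)^7/7!) = 1854.
P = 1854/5040 = 103/280.

103/280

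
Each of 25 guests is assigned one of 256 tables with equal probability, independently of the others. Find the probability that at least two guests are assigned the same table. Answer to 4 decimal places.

It's easier to compute the probability that all 25 are distinct.
P(all distinct) = 256/256 · 255/256 · ··· · 232/256 ≈ 0.2979.
So the probability of at least one match is 1 − 0.2979 = 0.7021.

0.7021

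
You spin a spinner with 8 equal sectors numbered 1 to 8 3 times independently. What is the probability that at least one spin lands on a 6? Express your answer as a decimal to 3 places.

0.330

P(no spin lands on a 6) = (7/8)^3 ≈ 0.670.
P(at least one) = 1 − 0.670 = 0.330.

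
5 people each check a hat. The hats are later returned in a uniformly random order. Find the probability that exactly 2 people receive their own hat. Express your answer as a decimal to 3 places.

Choose which 2 of the 5 are fixed: C(5,2) = 10 ways.
The remaining 3 must have no fixed point: D(3) = 2.
P = 10·2/120 = 1/6 ≈ 0.167.

0.167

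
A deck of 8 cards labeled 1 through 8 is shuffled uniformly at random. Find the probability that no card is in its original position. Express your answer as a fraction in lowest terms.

2119/5760

This is the derangement probability: permutations of 8 with no fixed point.
D(8) = 8! · (1 − 1/1! + 1/2! − ··· + (−1)^8/8!) = 14833.
P = 14833/40320 = 2119/5760.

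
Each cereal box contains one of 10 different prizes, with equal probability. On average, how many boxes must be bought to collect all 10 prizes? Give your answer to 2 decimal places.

After i distinct types are collected, each trial gives a new one with probability (10−i)/10, so the expected wait for the next new type is 10/(10−i).
E = 10/10 + 10/9 + 10/8 + 10/7 + 10/6 + 10/5 + 10/4 + 10/3 + 10/2 + 10/1 = 7381/252 ≈ 29.29.

29.29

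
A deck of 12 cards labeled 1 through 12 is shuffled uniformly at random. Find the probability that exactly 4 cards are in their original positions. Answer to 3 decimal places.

Choose which 4 of the 12 are fixed: C(12,4) = 495 ways.
The remaining 8 must have no fixed point: D(8) = 14833.
P = 495·14833/479001600 = 2119/138240 ≈ 0.015.

0.015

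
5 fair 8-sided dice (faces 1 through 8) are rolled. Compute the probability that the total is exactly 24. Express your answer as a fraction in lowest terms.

595/8192

There are 8^5 = 32768 equally likely outcomes.
The number of ordered 5-tuples from {1,…,8} summing to 24 is 2380.
P(sum = 24) = 2380/32768 = 595/8192.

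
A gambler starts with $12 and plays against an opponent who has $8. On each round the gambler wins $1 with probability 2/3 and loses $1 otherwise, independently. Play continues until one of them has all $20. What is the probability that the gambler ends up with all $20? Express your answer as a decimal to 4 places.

Let r = q/p = (1/3)/(2/3) = 1/2. The recurrence P(i) = p·P(i+1) + q·P(i−1) with P(0)=0, P(20)=1 gives P(i) = (1 − r^i)/(1 − r^20).
P(12) = (1 − (1/2)^12) / (1 − (1/2)^20) = 69888/69905 ≈ 0.9998.

0.9998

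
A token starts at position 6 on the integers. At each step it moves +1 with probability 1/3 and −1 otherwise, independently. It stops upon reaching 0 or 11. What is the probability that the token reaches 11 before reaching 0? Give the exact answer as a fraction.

Let r = q/p = (2/3)/(1/3) = 2. The recurrence P(i) = p·P(i+1) + q·P(i−1) with P(0)=0, P(11)=1 gives P(i) = (1 − r^i)/(1 − r^11).
P(6) = (1 − (2)^6) / (1 − (2)^11) = 63/2047.

63/2047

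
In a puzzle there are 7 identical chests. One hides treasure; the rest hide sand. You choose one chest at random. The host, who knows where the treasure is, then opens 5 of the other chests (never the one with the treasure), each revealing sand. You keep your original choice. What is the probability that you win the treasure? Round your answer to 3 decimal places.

0.143

The host can always open 5 empty chests regardless of your choice, so the reveals give no information about your original chest.
P(win by staying) = 1/7 ≈ 0.143.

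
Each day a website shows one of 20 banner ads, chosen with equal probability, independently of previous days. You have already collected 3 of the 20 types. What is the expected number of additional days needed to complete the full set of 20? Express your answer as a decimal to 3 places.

Starting from 3 distinct types, each trial gives a new one with probability (20−i)/20 when i types are held, so the wait for the next new type is 20/(20−i).
E = 20/17 + 20/16 + 20/15 + 20/14 + 20/13 + 20/12 + 20/11 + 20/10 + 20/9 + 20/8 + 20/7 + 20/6 + 20/5 + 20/4 + 20/3 + 20/2 + 20/1 = 42142223/612612 ≈ 68.791.

68.791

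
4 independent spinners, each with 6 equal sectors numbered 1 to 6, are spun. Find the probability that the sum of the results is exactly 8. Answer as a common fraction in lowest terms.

35/1296

There are 6^4 = 1296 equally likely outcomes.
The number of ordered 4-tuples from {1,…,6} summing to 8 is 35.
P(sum = 8) = 35/1296.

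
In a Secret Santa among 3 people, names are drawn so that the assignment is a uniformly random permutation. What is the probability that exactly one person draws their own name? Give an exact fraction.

Choose which one is fixed: C(3,1) = 3 ways.
The remaining 2 must have no fixed point: D(2) = 1.
P = 3·1/6 = 1/2.

1/2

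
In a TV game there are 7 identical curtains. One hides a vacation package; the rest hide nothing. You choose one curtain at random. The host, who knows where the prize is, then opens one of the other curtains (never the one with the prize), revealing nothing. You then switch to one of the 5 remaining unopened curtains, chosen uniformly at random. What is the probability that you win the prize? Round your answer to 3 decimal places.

0.171

Your original curtain holds the prize with probability 1/7, so the other 6 collectively hold it with probability 6/7.
The host can always find an empty curtain to open, so this doesn't change that 6/7; it is now spread over the 5 remaining unopened curtains.
P(win by switching) = (6/7) · (1/5) = 6/35 ≈ 0.171.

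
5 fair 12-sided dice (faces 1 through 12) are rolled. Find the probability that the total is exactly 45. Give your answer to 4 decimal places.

0.0149

There are 12^5 = 248832 equally likely outcomes.
The number of ordered 5-tuples from {1,…,12} summing to 45 is 3701.
P(sum = 45) = 3701/248832 ≈ 0.0149.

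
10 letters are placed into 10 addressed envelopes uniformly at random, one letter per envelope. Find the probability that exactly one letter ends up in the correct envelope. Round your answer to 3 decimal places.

Choose which one is fixed: C(10,1) = 10 ways.
The remaining 9 must have no fixed point: D(9) = 133496.
P = 10·133496/3628800 = 16687/45360 ≈ 0.368.

0.368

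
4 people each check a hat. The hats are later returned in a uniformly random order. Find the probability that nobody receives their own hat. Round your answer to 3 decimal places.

0.375

This is the derangement probability: permutations of 4 with no fixed point.
D(4) = 4! · (1 − 1/1! + 1/2! − ··· + (−1)^4/4!) = 9.
P = 9/24 = 3/8 ≈ 0.375.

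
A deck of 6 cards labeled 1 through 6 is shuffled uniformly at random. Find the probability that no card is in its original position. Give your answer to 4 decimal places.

0.3681

This is the derangement probability: permutations of 6 with no fixed point.
D(6) = 6! · (1 − 1/1! + 1/2! − ··· + (−1)^6/6!) = 265.
P = 265/720 = 53/144 ≈ 0.3681.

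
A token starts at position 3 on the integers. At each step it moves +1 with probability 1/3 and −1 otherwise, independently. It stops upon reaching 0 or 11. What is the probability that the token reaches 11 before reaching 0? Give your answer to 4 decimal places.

Let r = q/p = (2/3)/(1/3) = 2. The recurrence P(i) = p·P(i+1) + q·P(i−1) with P(0)=0, P(11)=1 gives P(i) = (1 − r^i)/(1 − r^11).
P(3) = (1 − (2)^3) / (1 − (2)^11) = 7/2047 ≈ 0.0034.

0.0034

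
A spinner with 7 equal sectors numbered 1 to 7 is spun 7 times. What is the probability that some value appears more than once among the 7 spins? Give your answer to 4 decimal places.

0.9939

P(all 7 different) = 7/7 · 6/7 · ··· · 1/7 ≈ 0.0061.
P(at least two equal) = 1 − 0.0061 = 0.9939.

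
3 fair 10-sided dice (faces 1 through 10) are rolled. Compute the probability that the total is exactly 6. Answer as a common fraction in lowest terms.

There are 10^3 = 1000 equally likely outcomes.
The number of ordered 3-tuples from {1,…,10} summing to 6 is 10.
P(sum = 6) = 10/1000 = 1/100.

1/100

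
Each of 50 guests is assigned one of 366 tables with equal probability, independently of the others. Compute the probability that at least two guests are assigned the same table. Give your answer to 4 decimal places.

It's easier to compute the probability that all 50 are distinct.
P(all distinct) = 366/366 · 365/366 · ··· · 317/366 ≈ 0.0299.
So the probability of at least one match is 1 − 0.0299 = 0.9701.

0.9701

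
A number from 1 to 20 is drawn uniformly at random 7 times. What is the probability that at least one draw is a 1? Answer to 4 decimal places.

P(no draw is a 1) = (19/20)^7 ≈ 0.6983.
P(at least one) = 1 − 0.6983 = 0.3017.

0.3017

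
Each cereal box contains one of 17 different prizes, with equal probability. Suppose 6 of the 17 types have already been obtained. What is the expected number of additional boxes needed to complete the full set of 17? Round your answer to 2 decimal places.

Starting from 6 distinct types, each trial gives a new one with probability (17−i)/17 when i types are held, so the wait for the next new type is 17/(17−i).
E = 17/11 + 17/10 + 17/9 + 17/8 + 17/7 + 17/6 + 17/5 + 17/4 + 17/3 + 17/2 + 17/1 = 1423087/27720 ≈ 51.34.

51.34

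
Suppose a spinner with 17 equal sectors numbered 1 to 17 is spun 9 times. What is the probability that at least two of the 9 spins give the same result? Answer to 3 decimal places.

P(all 9 different) = 17/17 · 16/17 · ··· · 9/17 ≈ 0.074.
P(at least two equal) = 1 − 0.074 = 0.926.

0.926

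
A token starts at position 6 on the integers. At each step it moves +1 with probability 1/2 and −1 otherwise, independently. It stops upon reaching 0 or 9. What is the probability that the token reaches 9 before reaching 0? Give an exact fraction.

With a fair step, P(i) = ½P(i−1) + ½P(i+1) with P(0)=0, P(9)=1 has the linear solution P(i) = i/9.
P(6) = 6/9 = 2/3.

2/3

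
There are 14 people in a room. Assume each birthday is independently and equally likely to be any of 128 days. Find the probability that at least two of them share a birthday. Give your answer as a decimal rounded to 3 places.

0.522

It's easier to compute the probability that all 14 are distinct.
P(all distinct) = 128/128 · 127/128 · ··· · 115/128 ≈ 0.478.
So the probability of at least one match is 1 − 0.478 = 0.522.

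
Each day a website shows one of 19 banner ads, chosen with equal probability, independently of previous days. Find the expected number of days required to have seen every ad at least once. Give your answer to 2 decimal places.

After i distinct types are collected, each trial gives a new one with probability (19−i)/19, so the expected wait for the next new type is 19/(19−i).
E = 19/19 + 19/18 + 19/17 + 19/16 + 19/15 + 19/14 + 19/13 + 19/12 + 19/11 + 19/10 + 19/9 + 19/8 + 19/7 + 19/6 + 19/5 + 19/4 + 19/3 + 19/2 + 19/1 = 275295799/4084080 ≈ 67.41.

67.41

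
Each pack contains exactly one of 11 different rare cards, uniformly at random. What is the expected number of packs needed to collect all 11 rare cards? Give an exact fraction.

After i distinct types are collected, each trial gives a new one with probability (11−i)/11, so the expected wait for the next new type is 11/(11−i).
E = 11/11 + 11/10 + 11/9 + 11/8 + 11/7 + 11/6 + 11/5 + 11/4 + 11/3 + 11/2 + 11/1 = 83711/2520.

83711/2520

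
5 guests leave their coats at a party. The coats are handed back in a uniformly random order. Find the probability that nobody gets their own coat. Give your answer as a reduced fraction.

This is the derangement probability: permutations of 5 with no fixed point.
D(5) = 5! · (1 − 1/1! + 1/2! − ··· + (−1)^5/5!) = 44.
P = 44/120 = 11/30.

11/30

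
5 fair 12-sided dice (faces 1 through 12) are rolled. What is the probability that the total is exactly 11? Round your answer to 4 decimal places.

There are 12^5 = 248832 equally likely outcomes.
The number of ordered 5-tuples from {1,…,12} summing to 11 is 210.
P(sum = 11) = 210/248832 = 35/41472 ≈ 0.0008.

0.0008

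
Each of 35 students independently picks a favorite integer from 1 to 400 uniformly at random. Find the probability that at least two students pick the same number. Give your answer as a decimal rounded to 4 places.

It's easier to compute the probability that all 35 are distinct.
P(all distinct) = 400/400 · 399/400 · ··· · 366/400 ≈ 0.2161.
So the probability of at least one match is 1 − 0.2161 = 0.7839.

0.7839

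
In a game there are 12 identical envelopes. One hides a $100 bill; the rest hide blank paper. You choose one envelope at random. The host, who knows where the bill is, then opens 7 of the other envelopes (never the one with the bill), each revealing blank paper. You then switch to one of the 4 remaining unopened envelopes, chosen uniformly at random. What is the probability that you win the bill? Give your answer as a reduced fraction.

Your original envelope holds the bill with probability 1/12, so the other 11 collectively hold it with probability 11/12.
The host can always find 7 empty envelopes to open, so the reveals don't change that 11/12; it is now spread over the 4 remaining unopened envelopes.
P(win by switching) = (11/12) · (1/4) = 11/48.

11/48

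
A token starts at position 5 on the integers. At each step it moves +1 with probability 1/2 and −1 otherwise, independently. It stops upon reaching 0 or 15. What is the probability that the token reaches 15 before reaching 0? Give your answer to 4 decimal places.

With a fair step, P(i) = ½P(i−1) + ½P(i+1) with P(0)=0, P(15)=1 has the linear solution P(i) = i/15.
P(5) = 5/15 = 1/3 ≈ 0.3333.

0.3333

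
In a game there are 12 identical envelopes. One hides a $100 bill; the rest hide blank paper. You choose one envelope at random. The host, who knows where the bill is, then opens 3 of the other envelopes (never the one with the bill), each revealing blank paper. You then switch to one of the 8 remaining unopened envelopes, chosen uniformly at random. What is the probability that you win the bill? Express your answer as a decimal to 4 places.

Your original envelope holds the bill with probability 1/12, so the other 11 collectively hold it with probability 11/12.
The host can always find 3 empty envelopes to open, so the reveals don't change that 11/12; it is now spread over the 8 remaining unopened envelopes.
P(win by switching) = (11/12) · (1/8) = 11/96 ≈ 0.1146.

0.1146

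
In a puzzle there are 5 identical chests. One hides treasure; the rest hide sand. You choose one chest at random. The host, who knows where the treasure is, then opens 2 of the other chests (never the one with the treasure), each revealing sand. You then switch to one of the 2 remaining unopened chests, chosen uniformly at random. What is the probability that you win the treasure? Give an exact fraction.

2/5

Your original chest holds the treasure with probability 1/5, so the other 4 collectively hold it with probability 4/5.
The host can always find 2 empty chests to open, so the reveals don't change that 4/5; it is now spread over the 2 remaining unopened chests.
P(win by switching) = (4/5) · (1/2) = 2/5.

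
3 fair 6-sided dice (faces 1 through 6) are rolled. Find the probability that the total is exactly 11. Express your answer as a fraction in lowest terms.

1/8

There are 6^3 = 216 equally likely outcomes.
The number of ordered 3-tuples from {1,…,6} summing to 11 is 27.
P(sum = 11) = 27/216 = 1/8.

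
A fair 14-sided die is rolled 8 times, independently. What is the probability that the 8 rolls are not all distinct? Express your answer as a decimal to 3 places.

P(all 8 different) = 14/14 · 13/14 · ··· · 7/14 ≈ 0.082.
P(at least two equal) = 1 − 0.082 = 0.918.

0.918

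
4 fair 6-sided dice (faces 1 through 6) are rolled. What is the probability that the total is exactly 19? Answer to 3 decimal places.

There are 6^4 = 1296 equally likely outcomes.
The number of ordered 4-tuples from {1,…,6} summing to 19 is 56.
P(sum = 19) = 56/1296 = 7/162 ≈ 0.043.

0.043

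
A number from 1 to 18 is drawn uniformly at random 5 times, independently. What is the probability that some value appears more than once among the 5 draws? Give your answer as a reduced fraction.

P(all 5 different) = 18/18 · 17/18 · ··· · 14/18 = 1190/2187.
P(at least two equal) = 1 − 1190/2187 = 997/2187.

997/2187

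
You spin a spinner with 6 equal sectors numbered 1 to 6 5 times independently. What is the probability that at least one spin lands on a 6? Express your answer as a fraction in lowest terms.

P(no spin lands on a 6) = (5/6)^5 = 3125/7776.
P(at least one) = 1 − 3125/7776 = 4651/7776.

4651/7776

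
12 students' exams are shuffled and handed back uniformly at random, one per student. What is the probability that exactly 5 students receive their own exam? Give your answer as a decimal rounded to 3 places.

Choose which 5 of the 12 are fixed: C(12,5) = 792 ways.
The remaining 7 must have no fixed point: D(7) = 1854.
P = 792·1854/479001600 = 103/33600 ≈ 0.003.

0.003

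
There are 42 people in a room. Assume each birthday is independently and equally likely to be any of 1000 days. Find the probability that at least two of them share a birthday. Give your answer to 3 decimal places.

0.582

It's easier to compute the probability that all 42 are distinct.
P(all distinct) = 1000/1000 · 999/1000 · ··· · 959/1000 ≈ 0.418.
So the probability of at least one match is 1 − 0.418 = 0.582.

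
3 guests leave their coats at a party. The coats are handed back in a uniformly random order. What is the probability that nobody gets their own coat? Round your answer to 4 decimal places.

This is the derangement probability: permutations of 3 with no fixed point.
D(3) = 3! · (1 − 1/1! + 1/2! − ··· + (−1)^3/3!) = 2.
P = 2/6 = 1/3 ≈ 0.3333.

0.3333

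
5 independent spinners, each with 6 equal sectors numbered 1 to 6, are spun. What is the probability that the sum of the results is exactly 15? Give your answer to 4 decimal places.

0.0837

There are 6^5 = 7776 equally likely outcomes.
The number of ordered 5-tuples from {1,…,6} summing to 15 is 651.
P(sum = 15) = 651/7776 = 217/2592 ≈ 0.0837.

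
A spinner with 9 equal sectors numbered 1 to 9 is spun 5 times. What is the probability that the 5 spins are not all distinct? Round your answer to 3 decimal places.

0.744

P(all 5 different) = 9/9 · 8/9 · ··· · 5/9 ≈ 0.256.
P(at least two equal) = 1 − 0.256 = 0.744.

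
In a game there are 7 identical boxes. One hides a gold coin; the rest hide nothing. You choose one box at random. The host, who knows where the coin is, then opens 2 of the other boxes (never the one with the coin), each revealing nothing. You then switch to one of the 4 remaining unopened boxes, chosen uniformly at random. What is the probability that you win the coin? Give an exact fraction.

3/14

Your original box holds the coin with probability 1/7, so the other 6 collectively hold it with probability 6/7.
The host can always find 2 empty boxes to open, so the reveals don't change that 6/7; it is now spread over the 4 remaining unopened boxes.
P(win by switching) = (6/7) · (1/4) = 3/14.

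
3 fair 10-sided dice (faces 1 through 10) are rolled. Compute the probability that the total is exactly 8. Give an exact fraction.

21/1000

There are 10^3 = 1000 equally likely outcomes.
The number of ordered 3-tuples from {1,…,10} summing to 8 is 21.
P(sum = 8) = 21/1000.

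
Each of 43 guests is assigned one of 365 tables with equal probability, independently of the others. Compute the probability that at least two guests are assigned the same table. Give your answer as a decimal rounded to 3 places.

It's easier to compute the probability that all 43 are distinct.
P(all distinct) = 365/365 · 364/365 · ··· · 323/365 ≈ 0.076.
So the probability of at least one match is 1 − 0.076 = 0.924.

0.924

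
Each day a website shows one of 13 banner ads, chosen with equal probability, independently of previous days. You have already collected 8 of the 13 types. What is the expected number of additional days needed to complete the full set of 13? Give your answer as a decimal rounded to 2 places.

29.68

Starting from 8 distinct types, each trial gives a new one with probability (13−i)/13 when i types are held, so the wait for the next new type is 13/(13−i).
E = 13/5 + 13/4 + 13/3 + 13/2 + 13/1 = 1781/60 ≈ 29.68.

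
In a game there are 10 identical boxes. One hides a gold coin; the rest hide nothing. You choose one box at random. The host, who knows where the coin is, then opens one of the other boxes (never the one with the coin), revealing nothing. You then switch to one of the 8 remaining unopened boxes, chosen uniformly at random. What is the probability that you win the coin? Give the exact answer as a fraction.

Your original box holds the coin with probability 1/10, so the other 9 collectively hold it with probability 9/10.
The host can always find an empty box to open, so this doesn't change that 9/10; it is now spread over the 8 remaining unopened boxes.
P(win by switching) = (9/10) · (1/8) = 9/80.

9/80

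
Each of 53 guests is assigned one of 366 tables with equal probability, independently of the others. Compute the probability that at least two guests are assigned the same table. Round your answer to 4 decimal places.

0.9809

It's easier to compute the probability that all 53 are distinct.
P(all distinct) = 366/366 · 365/366 · ··· · 314/366 ≈ 0.0191.
So the probability of at least one match is 1 − 0.0191 = 0.9809.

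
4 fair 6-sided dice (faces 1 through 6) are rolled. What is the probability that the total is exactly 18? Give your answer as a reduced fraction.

There are 6^4 = 1296 equally likely outcomes.
The number of ordered 4-tuples from {1,…,6} summing to 18 is 80.
P(sum = 18) = 80/1296 = 5/81.

5/81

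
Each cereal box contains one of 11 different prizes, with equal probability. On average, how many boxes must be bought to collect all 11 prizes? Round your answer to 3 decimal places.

After i distinct types are collected, each trial gives a new one with probability (11−i)/11, so the expected wait for the next new type is 11/(11−i).
E = 11/11 + 11/10 + 11/9 + 11/8 + 11/7 + 11/6 + 11/5 + 11/4 + 11/3 + 11/2 + 11/1 = 83711/2520 ≈ 33.219.

33.219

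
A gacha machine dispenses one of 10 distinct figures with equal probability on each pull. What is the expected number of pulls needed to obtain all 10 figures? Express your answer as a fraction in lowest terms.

After i distinct types are collected, each trial gives a new one with probability (10−i)/10, so the expected wait for the next new type is 10/(10−i).
E = 10/10 + 10/9 + 10/8 + 10/7 + 10/6 + 10/5 + 10/4 + 10/3 + 10/2 + 10/1 = 7381/252.

7381/252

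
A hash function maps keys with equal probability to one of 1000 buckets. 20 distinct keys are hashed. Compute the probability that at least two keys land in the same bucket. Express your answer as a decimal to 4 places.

It's easier to compute the probability that all 20 are distinct.
P(all distinct) = 1000/1000 · 999/1000 · ··· · 981/1000 ≈ 0.8259.
So the probability of at least one match is 1 − 0.8259 = 0.1741.

0.1741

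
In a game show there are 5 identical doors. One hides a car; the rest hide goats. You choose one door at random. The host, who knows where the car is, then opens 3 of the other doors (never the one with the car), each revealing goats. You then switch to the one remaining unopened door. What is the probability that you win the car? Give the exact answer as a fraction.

4/5

Your original door holds the car with probability 1/5, so the other 4 collectively hold it with probability 4/5.
The host can always find 3 empty doors to open, so the reveals don't change that 4/5; it is now spread over the 1 remaining unopened door.
P(win by switching) = (4/5) · (1/1) = 4/5.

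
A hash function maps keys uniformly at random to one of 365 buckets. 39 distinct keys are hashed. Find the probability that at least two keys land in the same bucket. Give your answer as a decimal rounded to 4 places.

0.8782

It's easier to compute the probability that all 39 are distinct.
P(all distinct) = 365/365 · 364/365 · ··· · 327/365 ≈ 0.1218.
So the probability of at least one match is 1 − 0.1218 = 0.8782.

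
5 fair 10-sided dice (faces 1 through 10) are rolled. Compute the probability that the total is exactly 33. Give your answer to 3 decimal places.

There are 10^5 = 100000 equally likely outcomes.
The number of ordered 5-tuples from {1,…,10} summing to 33 is 4335.
P(sum = 33) = 4335/100000 = 867/20000 ≈ 0.043.

0.043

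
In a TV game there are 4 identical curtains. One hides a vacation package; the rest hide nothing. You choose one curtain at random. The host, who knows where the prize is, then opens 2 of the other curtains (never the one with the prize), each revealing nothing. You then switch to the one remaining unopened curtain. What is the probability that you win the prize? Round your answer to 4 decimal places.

Your original curtain holds the prize with probability 1/4, so the other 3 collectively hold it with probability 3/4.
The host can always find 2 empty curtains to open, so the reveals don't change that 3/4; it is now spread over the 1 remaining unopened curtain.
P(win by switching) = (3/4) · (1/1) = 3/4 ≈ 0.7500.

0.7500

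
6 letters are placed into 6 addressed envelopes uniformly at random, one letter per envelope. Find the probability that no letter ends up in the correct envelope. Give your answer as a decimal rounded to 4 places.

0.3681

This is the derangement probability: permutations of 6 with no fixed point.
D(6) = 6! · (1 − 1/1! + 1/2! − ··· + (−1)^6/6!) = 265.
P = 265/720 = 53/144 ≈ 0.3681.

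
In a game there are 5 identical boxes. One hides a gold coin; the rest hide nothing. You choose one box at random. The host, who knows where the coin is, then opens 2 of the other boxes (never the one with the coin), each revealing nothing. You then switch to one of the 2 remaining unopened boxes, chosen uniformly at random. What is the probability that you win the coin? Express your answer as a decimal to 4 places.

Your original box holds the coin with probability 1/5, so the other 4 collectively hold it with probability 4/5.
The host can always find 2 empty boxes to open, so the reveals don't change that 4/5; it is now spread over the 2 remaining unopened boxes.
P(win by switching) = (4/5) · (1/2) = 2/5 ≈ 0.4000.

0.4000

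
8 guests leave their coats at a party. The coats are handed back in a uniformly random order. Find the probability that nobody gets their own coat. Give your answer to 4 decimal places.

This is the derangement probability: permutations of 8 with no fixed point.
D(8) = 8! · (1 − 1/1! + 1/2! − ··· + (−1)^8/8!) = 14833.
P = 14833/40320 = 2119/5760 ≈ 0.3679.

0.3679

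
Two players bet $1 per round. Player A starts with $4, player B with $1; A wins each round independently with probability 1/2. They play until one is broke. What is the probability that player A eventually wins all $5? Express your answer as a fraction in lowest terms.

With a fair step, P(i) = ½P(i−1) + ½P(i+1) with P(0)=0, P(5)=1 has the linear solution P(i) = i/5.
P(4) = 4/5.

4/5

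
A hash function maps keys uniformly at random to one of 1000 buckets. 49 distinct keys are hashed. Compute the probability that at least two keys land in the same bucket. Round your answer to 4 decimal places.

0.6974

It's easier to compute the probability that all 49 are distinct.
P(all distinct) = 1000/1000 · 999/1000 · ··· · 952/1000 ≈ 0.3026.
So the probability of at least one match is 1 − 0.3026 = 0.6974.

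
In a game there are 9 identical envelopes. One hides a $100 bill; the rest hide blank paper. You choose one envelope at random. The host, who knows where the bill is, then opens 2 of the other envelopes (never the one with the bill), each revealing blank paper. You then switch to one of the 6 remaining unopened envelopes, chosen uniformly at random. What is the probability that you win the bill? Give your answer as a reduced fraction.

4/27

Your original envelope holds the bill with probability 1/9, so the other 8 collectively hold it with probability 8/9.
The host can always find 2 empty envelopes to open, so the reveals don't change that 8/9; it is now spread over the 6 remaining unopened envelopes.
P(win by switching) = (8/9) · (1/6) = 4/27.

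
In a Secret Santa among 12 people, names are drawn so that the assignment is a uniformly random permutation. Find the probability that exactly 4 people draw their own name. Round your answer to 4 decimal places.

0.0153

Choose which 4 of the 12 are fixed: C(12,4) = 495 ways.
The remaining 8 must have no fixed point: D(8) = 14833.
P = 495·14833/479001600 = 2119/138240 ≈ 0.0153.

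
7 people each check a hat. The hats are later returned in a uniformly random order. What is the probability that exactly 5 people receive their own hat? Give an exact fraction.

Choose which 5 of the 7 are fixed: C(7,5) = 21 ways.
The remaining 2 must have no fixed point: D(2) = 1.
P = 21·1/5040 = 1/240.

1/240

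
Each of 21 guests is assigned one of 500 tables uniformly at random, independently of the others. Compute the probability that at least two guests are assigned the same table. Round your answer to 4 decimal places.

It's easier to compute the probability that all 21 are distinct.
P(all distinct) = 500/500 · 499/500 · ··· · 480/500 ≈ 0.6532.
So the probability of at least one match is 1 − 0.6532 = 0.3468.

0.3468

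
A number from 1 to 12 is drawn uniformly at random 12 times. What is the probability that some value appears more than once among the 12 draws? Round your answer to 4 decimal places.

0.9999

P(all 12 different) = 12/12 · 11/12 · ··· · 1/12 ≈ 0.0001.
P(at least two equal) = 1 − 0.0001 = 0.9999.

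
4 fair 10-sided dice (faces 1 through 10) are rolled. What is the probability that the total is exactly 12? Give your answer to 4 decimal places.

0.0165

There are 10^4 = 10000 equally likely outcomes.
The number of ordered 4-tuples from {1,…,10} summing to 12 is 165.
P(sum = 12) = 165/10000 = 33/2000 ≈ 0.0165.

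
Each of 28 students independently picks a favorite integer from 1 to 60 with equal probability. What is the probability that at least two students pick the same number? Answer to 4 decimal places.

0.9995

It's easier to compute the probability that all 28 are distinct.
P(all distinct) = 60/60 · 59/60 · ··· · 33/60 ≈ 0.0005.
So the probability of at least one match is 1 − 0.0005 = 0.9995.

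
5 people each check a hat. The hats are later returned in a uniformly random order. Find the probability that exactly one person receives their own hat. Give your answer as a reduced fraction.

Choose which one is fixed: C(5,1) = 5 ways.
The remaining 4 must have no fixed point: D(4) = 9.
P = 5·9/120 = 3/8.

3/8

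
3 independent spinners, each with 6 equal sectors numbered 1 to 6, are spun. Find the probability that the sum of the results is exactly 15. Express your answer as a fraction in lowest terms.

5/108

There are 6^3 = 216 equally likely outcomes.
The number of ordered 3-tuples from {1,…,6} summing to 15 is 10.
P(sum = 15) = 10/216 = 5/108.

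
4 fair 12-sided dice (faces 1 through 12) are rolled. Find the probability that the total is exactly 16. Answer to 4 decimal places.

There are 12^4 = 20736 equally likely outcomes.
The number of ordered 4-tuples from {1,…,12} summing to 16 is 451.
P(sum = 16) = 451/20736 ≈ 0.0217.

0.0217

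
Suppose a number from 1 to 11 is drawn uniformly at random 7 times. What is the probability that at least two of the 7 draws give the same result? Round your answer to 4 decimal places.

P(all 7 different) = 11/11 · 10/11 · ··· · 5/11 ≈ 0.0853.
P(at least two equal) = 1 − 0.0853 = 0.9147.

0.9147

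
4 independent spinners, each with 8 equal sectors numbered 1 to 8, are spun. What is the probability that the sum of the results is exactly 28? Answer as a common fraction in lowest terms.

35/4096

There are 8^4 = 4096 equally likely outcomes.
The number of ordered 4-tuples from {1,…,8} summing to 28 is 35.
P(sum = 28) = 35/4096.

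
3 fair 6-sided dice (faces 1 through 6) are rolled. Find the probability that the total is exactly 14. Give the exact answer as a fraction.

5/72

There are 6^3 = 216 equally likely outcomes.
The number of ordered 3-tuples from {1,…,6} summing to 14 is 15.
P(sum = 14) = 15/216 = 5/72.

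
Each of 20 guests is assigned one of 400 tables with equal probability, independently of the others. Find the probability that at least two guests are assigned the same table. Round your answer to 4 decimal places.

It's easier to compute the probability that all 20 are distinct.
P(all distinct) = 400/400 · 399/400 · ··· · 381/400 ≈ 0.6170.
So the probability of at least one match is 1 − 0.6170 = 0.3830.

0.3830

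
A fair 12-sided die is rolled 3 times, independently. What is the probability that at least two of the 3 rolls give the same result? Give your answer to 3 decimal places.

0.236

P(all 3 different) = 12/12 · 11/12 · ··· · 10/12 ≈ 0.764.
P(at least two equal) = 1 − 0.764 = 0.236.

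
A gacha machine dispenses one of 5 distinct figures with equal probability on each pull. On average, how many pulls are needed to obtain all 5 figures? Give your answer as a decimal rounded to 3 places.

After i distinct types are collected, each trial gives a new one with probability (5−i)/5, so the expected wait for the next new type is 5/(5−i).
E = 5/5 + 5/4 + 5/3 + 5/2 + 5/1 = 137/12 ≈ 11.417.

11.417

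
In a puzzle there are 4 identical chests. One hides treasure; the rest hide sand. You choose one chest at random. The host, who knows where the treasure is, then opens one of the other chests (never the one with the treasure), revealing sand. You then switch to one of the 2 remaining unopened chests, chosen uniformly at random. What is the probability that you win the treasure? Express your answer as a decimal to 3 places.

Your original chest holds the treasure with probability 1/4, so the other 3 collectively hold it with probability 3/4.
The host can always find an empty chest to open, so this doesn't change that 3/4; it is now spread over the 2 remaining unopened chests.
P(win by switching) = (3/4) · (1/2) = 3/8 ≈ 0.375.

0.375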